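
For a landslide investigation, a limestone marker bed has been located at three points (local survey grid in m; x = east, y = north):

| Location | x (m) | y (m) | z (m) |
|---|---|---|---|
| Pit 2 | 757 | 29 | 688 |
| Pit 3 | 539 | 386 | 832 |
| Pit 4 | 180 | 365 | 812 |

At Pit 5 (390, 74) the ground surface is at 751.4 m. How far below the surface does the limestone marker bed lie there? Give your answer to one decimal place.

Let the plane be z = a·x + b·y + c.
Pit 3−Pit 2: −218a + 357b = 144;  Pit 4−Pit 2: −577a + 336b = 124.
Solving gives a = 0.03101, b = 0.42230.
Then c = 688 − a·757 − b·29 = 652.28.
At (390, 74): z_contact = 12.09 + 31.25 + 652.28 = 695.62 m.
Depth below ground = 751.4 − 695.62 = 55.8 m.

55.8 m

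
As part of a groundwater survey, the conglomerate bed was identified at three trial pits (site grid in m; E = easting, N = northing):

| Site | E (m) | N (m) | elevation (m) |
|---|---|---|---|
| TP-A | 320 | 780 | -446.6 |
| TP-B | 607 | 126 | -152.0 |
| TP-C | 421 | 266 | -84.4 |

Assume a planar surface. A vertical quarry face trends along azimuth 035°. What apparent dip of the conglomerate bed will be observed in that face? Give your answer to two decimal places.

Two edge vectors: TP-A→TP-B = (287, -654, 294.6), TP-A→TP-C = (101, -514, 362.2).
Normal n = (TP-A→TP-B) × (TP-A→TP-C) = (-85454.4, -74196.8, -81464).
So ∂z/∂E = −n_x/n_z = −1.04898 and ∂z/∂N = −n_y/n_z = −0.91079.
Unit vector along 035° is (sin 35°, cos 35°) = (0.5736, 0.8192).
Slope in that direction = a·(0.5736) + b·(0.8192) = −1.34775.
Apparent dip = arctan|1.34775| = 53.43° (true dip is 54.3°, so apparent ≤ true as expected).

53.43°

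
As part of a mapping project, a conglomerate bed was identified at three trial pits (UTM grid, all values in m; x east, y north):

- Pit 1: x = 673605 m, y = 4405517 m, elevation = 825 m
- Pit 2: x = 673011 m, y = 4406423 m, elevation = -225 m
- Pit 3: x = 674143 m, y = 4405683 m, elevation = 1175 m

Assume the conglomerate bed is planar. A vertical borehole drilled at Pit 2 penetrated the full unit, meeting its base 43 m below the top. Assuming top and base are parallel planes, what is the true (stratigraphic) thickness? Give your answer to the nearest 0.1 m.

Let the plane be z = a·x + b·y + c.
Pit 2−Pit 1: −594a + 906b = −1050;  Pit 3−Pit 1: 538a + 166b = 350.
Solving gives a = 0.83852, b = −0.60918.
|∇z| = √(a²+b²) = 1.03645, so dip δ = arctan(1.03645) = 46.03°.
True thickness = vertical thickness × cos δ = 43 × cos 46.03° = 29.9 m.

29.9 m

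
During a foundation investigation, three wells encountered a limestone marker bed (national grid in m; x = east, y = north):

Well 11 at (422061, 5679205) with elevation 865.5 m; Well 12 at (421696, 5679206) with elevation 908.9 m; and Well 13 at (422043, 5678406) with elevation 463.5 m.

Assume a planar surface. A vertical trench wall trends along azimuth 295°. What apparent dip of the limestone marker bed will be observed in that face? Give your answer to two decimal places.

17.76°

Let the plane be z = a·x + b·y + c.
Well 12−Well 11: −365a + 1b = 43.4;  Well 13−Well 11: −18a − 799b = −402.
Solving gives a = −0.11752, b = 0.50578.
Unit vector along 295° is (sin 295°, cos 295°) = (-0.9063, 0.4226).
Slope in that direction = a·(-0.9063) + b·(0.4226) = 0.32026.
Apparent dip = arctan|0.32026| = 17.76° (true dip is 27.4°, so apparent ≤ true as expected).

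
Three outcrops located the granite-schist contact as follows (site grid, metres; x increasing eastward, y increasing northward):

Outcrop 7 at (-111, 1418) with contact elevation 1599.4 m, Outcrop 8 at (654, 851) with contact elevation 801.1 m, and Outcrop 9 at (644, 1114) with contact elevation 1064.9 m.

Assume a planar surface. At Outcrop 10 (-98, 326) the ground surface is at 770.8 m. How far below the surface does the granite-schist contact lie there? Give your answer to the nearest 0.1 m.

257.9 m

Let the plane be z = a·x + b·y + c.
Outcrop 8−Outcrop 7: 765a − 567b = −798.3;  Outcrop 9−Outcrop 7: 755a − 304b = −534.5.
Solving gives a = −0.308801, b = 0.991300.
Then c = 1599.4 − a·-111 − b·1418 = 159.46.
At (-98, 326): z_contact = 30.26 + 323.16 + 159.46 = 512.89 m.
Depth below ground = 770.8 − 512.89 = 257.9 m.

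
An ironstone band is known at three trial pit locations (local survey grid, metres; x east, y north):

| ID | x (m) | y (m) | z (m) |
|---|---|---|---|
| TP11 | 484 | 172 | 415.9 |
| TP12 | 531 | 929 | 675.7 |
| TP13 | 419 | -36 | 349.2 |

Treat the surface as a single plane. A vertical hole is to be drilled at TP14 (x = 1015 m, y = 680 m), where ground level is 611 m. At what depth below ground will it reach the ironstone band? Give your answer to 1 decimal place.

Let the plane be z = a·x + b·y + c.
TP12−TP11: 47a + 757b = 259.8;  TP13−TP11: −65a − 208b = −66.7.
Solving gives a = −0.089946, b = 0.348781.
Then c = 415.9 − a·484 − b·172 = 399.44.
At (1015, 680): z_contact = −91.30 + 237.17 + 399.44 = 545.32 m.
Depth below ground = 611 − 545.32 = 65.7 m.

65.7 m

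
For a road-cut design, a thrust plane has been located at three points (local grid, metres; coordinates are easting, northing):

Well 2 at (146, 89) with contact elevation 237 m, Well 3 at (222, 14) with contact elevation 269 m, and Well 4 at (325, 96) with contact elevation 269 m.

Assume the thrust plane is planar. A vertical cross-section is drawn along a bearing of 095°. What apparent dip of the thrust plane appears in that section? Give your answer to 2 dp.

Let the plane be z = a·easting + b·northing + c.
Well 3−Well 2: 76a − 75b = 32;  Well 4−Well 2: 179a + 7b = 32.
Solving gives a = 0.18801, b = −0.23615.
Unit vector along 095° is (sin 95°, cos 95°) = (0.9962, -0.0872).
Slope in that direction = a·(0.9962) + b·(-0.0872) = 0.20787.
Apparent dip = arctan|0.20787| = 11.74° (true dip is 16.8°, so apparent ≤ true as expected).

11.74°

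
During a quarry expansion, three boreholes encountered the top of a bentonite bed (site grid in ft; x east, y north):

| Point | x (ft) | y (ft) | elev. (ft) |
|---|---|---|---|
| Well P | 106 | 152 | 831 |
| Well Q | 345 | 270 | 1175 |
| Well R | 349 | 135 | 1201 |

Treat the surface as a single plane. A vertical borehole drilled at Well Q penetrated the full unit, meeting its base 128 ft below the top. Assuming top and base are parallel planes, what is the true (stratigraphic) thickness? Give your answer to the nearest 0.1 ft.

Two edge vectors: Well P→Well Q = (239, 118, 344), Well P→Well R = (243, -17, 370).
Normal n = (Well P→Well Q) × (Well P→Well R) = (49508, -4838, -32737).
So ∂z/∂x = −n_x/n_z = 1.51229 and ∂z/∂y = −n_y/n_z = −0.14778.
|∇z| = √(a²+b²) = 1.51950, so dip δ = arctan(1.51950) = 56.65°.
True thickness = vertical thickness × cos δ = 128 × cos 56.65° = 70.4 ft.

70.4 ft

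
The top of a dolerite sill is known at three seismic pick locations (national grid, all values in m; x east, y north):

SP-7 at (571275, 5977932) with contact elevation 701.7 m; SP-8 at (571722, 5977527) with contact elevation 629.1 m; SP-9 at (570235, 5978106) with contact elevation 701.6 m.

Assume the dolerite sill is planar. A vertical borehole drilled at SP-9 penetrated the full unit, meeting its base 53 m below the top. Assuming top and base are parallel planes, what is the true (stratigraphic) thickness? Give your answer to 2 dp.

51.73 m

Two edge vectors: SP-7→SP-8 = (447, -405, -72.6), SP-7→SP-9 = (-1040, 174, -0.1).
Normal n = (SP-7→SP-8) × (SP-7→SP-9) = (12672.9, 75548.7, -343422).
So ∂z/∂x = −n_x/n_z = 0.03690 and ∂z/∂y = −n_y/n_z = 0.21999.
|∇z| = √(a²+b²) = 0.22306, so dip δ = arctan(0.22306) = 12.57°.
True thickness = vertical thickness × cos δ = 53 × cos 12.57° = 51.73 m.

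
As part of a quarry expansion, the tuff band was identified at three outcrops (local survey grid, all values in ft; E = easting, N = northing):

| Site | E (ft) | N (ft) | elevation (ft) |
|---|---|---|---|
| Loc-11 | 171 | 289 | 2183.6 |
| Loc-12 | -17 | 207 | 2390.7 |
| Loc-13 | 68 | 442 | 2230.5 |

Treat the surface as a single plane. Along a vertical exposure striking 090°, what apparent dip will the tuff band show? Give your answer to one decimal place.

Two edge vectors: Loc-11→Loc-12 = (-188, -82, 207.1), Loc-11→Loc-13 = (-103, 153, 46.9).
Normal n = (Loc-11→Loc-12) × (Loc-11→Loc-13) = (-35532.1, -12514.1, -37210).
So ∂z/∂E = −n_x/n_z = −0.95491 and ∂z/∂N = −n_y/n_z = −0.33631.
Unit vector along 090° is (sin 90°, cos 90°) = (1.0000, 0.0000).
Slope in that direction = a·(1.0000) + b·(0.0000) = −0.95491.
Apparent dip = arctan|0.95491| = 43.7° (true dip is 45.4°, so apparent ≤ true as expected).

43.7°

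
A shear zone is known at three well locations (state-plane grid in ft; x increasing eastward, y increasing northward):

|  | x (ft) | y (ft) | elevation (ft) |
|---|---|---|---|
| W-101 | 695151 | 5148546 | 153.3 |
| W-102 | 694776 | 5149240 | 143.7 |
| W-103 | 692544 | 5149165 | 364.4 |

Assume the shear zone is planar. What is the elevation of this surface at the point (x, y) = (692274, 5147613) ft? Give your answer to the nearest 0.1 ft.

Let the plane be z = a·x + b·y + c.
W-102−W-101: −375a + 694b = −9.6;  W-103−W-101: −2607a + 619b = 211.1.
Solving gives a = −0.096660079, b = −0.066062723.
Then c = 153.3 − a·695151 − b·5148546 = 407473.62.
At (692274, 5147613): z = −66915.3 − 340065.3 + 407473.62 = 493.0 ft.

493.0 ft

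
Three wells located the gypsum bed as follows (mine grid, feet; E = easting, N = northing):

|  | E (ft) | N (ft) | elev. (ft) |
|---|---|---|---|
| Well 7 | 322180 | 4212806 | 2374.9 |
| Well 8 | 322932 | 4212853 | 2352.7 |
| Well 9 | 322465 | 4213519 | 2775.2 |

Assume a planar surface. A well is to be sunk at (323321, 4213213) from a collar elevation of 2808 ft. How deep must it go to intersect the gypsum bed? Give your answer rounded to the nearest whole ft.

269 ft

Two edge vectors: Well 7→Well 8 = (752, 47, -22.2), Well 7→Well 9 = (285, 713, 400.3).
Normal n = (Well 7→Well 8) × (Well 7→Well 9) = (34642.7, -307352.6, 522781).
So ∂z/∂E = −n_x/n_z = −0.06626618 and ∂z/∂N = −n_y/n_z = 0.58791846.
Intercept c from Well 7: 2374.9 + 21349.64 − 2476786.41 = −2453061.87.
At (323321, 4213213): z_contact = −21425.2 + 2477025.7 − 2453061.87 = 2538.6 ft.
Depth below ground = 2808 − 2538.6 = 269 ft.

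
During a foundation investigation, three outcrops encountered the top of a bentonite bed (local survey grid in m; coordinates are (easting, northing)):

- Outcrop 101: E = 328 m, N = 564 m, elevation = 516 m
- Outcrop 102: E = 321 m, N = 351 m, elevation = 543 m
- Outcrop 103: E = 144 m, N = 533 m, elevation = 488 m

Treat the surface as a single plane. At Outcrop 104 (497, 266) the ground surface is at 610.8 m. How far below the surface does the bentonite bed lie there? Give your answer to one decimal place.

Let the plane be z = a·E + b·N + c.
Outcrop 102−Outcrop 101: −7a − 213b = 27;  Outcrop 103−Outcrop 101: −184a − 31b = −28.
Solving gives a = 0.17450, b = −0.13250.
Then c = 516 − a·328 − b·564 = 533.49.
At (497, 266): z_contact = 86.72 − 35.24 + 533.49 = 584.97 m.
Depth below ground = 610.8 − 584.97 = 25.8 m.

25.8 m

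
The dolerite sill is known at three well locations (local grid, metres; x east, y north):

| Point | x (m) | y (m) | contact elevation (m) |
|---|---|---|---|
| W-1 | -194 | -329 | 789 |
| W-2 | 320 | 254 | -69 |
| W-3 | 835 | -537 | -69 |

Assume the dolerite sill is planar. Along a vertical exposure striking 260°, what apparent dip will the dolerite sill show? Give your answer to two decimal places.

Let the plane be z = a·x + b·y + c.
W-2−W-1: 514a + 583b = −858;  W-3−W-1: 1029a − 208b = −858.
Solving gives a = −0.96019, b = −0.62515.
Unit vector along 260° is (sin 260°, cos 260°) = (-0.9848, -0.1736).
Slope in that direction = a·(-0.9848) + b·(-0.1736) = 1.05416.
Apparent dip = arctan|1.05416| = 46.51° (true dip is 48.9°, so apparent ≤ true as expected).

46.51°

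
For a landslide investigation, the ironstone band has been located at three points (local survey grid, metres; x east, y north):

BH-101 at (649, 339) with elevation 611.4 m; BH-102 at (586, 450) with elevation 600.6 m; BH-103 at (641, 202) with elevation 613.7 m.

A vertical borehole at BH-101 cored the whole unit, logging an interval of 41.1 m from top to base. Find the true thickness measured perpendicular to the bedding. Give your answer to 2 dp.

Let the plane be z = a·x + b·y + c.
BH-102−BH-101: −63a + 111b = −10.8;  BH-103−BH-101: −8a − 137b = 2.3.
Solving gives a = 0.12862, b = −0.02430.
|∇z| = √(a²+b²) = 0.13089, so dip δ = arctan(0.13089) = 7.46°.
True thickness = vertical thickness × cos δ = 41.1 × cos 7.46° = 40.75 m.

40.75 m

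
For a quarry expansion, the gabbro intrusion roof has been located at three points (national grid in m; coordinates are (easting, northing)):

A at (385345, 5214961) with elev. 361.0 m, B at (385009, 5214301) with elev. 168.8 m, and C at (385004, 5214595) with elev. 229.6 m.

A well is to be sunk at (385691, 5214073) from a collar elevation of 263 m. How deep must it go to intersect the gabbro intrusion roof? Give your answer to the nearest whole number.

33 m

Two edge vectors: A→B = (-336, -660, -192.2), A→C = (-341, -366, -131.4).
Normal n = (A→B) × (A→C) = (16378.8, 21389.8, -102084).
So ∂z/∂E = −n_x/n_z = 0.16044434 and ∂z/∂N = −n_y/n_z = 0.20953137.
Intercept c from A: 361 − 61826.42 − 1092697.90 = −1154163.33.
At (385691, 5214073): z_contact = 61881.9 + 1092511.8 − 1154163.33 = 230.4 m.
Depth below ground = 263 − 230.4 = 33 m.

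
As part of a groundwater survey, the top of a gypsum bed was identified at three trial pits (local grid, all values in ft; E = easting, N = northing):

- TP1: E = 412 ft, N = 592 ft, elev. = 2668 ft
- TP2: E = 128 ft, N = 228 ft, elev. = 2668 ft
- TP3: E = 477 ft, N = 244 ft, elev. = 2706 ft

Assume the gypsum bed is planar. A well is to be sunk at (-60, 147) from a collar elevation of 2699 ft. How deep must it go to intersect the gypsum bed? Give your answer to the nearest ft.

45 ft

Let the plane be z = a·E + b·N + c.
TP2−TP1: −284a − 364b = 0;  TP3−TP1: 65a − 348b = 38.
Solving gives a = 0.11292, b = −0.08810.
Then c = 2668 − a·412 − b·592 = 2673.63.
At (-60, 147): z_contact = −6.8 − 13.0 + 2673.63 = 2653.9 ft.
Depth below ground = 2699 − 2653.9 = 45 ft.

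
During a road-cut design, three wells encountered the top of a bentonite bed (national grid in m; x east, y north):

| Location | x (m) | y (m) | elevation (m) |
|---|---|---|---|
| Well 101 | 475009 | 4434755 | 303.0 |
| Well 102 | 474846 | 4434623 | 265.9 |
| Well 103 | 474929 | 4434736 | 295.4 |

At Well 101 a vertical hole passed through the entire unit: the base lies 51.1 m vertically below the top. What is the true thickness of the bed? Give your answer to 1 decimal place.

49.7 m

Let the plane be z = a·x + b·y + c.
Well 102−Well 101: −163a − 132b = −37.1;  Well 103−Well 101: −80a − 19b = −7.6.
Solving gives a = 0.03997, b = 0.23170.
|∇z| = √(a²+b²) = 0.23513, so dip δ = arctan(0.23513) = 13.23°.
True thickness = vertical thickness × cos δ = 51.1 × cos 13.23° = 49.7 m.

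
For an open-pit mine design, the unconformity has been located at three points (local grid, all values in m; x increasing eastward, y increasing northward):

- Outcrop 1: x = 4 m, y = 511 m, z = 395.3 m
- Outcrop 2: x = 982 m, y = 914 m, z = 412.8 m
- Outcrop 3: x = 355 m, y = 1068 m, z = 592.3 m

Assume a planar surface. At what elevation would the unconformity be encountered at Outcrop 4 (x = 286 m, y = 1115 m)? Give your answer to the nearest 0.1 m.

626.0 m

Let the plane be z = a·x + b·y + c.
Outcrop 2−Outcrop 1: 978a + 403b = 17.5;  Outcrop 3−Outcrop 1: 351a + 557b = 197.
Solving gives a = −0.172687, b = 0.462501.
Then c = 395.3 − a·4 − b·511 = 159.65.
At (286, 1115): z = −49.4 + 515.7 + 159.65 = 626.0 m.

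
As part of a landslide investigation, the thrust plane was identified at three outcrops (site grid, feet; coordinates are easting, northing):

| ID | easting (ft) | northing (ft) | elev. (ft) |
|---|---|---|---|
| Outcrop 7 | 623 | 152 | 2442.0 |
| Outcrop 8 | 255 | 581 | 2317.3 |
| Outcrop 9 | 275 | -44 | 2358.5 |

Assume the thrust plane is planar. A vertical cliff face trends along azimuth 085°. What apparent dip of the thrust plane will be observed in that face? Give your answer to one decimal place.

14.9°

Let the plane be z = a·easting + b·northing + c.
Outcrop 8−Outcrop 7: −368a + 429b = −124.7;  Outcrop 9−Outcrop 7: −348a − 196b = −83.5.
Solving gives a = 0.27216, b = −0.05721.
Unit vector along 085° is (sin 85°, cos 85°) = (0.9962, 0.0872).
Slope in that direction = a·(0.9962) + b·(0.0872) = 0.26614.
Apparent dip = arctan|0.26614| = 14.9° (true dip is 15.5°, so apparent ≤ true as expected).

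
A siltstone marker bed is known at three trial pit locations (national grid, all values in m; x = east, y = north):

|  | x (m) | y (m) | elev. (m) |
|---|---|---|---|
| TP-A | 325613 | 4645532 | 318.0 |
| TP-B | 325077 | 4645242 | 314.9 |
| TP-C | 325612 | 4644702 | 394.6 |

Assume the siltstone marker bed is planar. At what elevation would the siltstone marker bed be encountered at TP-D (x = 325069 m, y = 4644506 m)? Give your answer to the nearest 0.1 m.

Two edge vectors: TP-A→TP-B = (-536, -290, -3.1), TP-A→TP-C = (-1, -830, 76.6).
Normal n = (TP-A→TP-B) × (TP-A→TP-C) = (-24787, 41060.7, 444590).
So ∂z/∂x = −n_x/n_z = 0.055752491 and ∂z/∂y = −n_y/n_z = −0.092356328.
Intercept c from TP-A: 318 − 18153.74 + 429044.28 = 411208.54.
At (325069, 4644506): z = 18123.4 − 428949.5 + 411208.54 = 382.4 m.

382.4 m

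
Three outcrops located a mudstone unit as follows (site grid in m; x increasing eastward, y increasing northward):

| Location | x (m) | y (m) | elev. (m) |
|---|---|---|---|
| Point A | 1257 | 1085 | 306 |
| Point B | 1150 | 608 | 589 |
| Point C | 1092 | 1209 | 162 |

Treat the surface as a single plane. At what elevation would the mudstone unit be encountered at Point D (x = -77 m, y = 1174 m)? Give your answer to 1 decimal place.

-241.4 m

Two edge vectors: Point A→Point B = (-107, -477, 283), Point A→Point C = (-165, 124, -144).
Normal n = (Point A→Point B) × (Point A→Point C) = (33596, -62103, -91973).
So ∂z/∂x = −n_x/n_z = 0.365281 and ∂z/∂y = −n_y/n_z = −0.675231.
Intercept c from Point A: 306 − 459.16 + 732.63 = 579.47.
At (-77, 1174): z = −28.1 − 792.7 + 579.47 = -241.4 m.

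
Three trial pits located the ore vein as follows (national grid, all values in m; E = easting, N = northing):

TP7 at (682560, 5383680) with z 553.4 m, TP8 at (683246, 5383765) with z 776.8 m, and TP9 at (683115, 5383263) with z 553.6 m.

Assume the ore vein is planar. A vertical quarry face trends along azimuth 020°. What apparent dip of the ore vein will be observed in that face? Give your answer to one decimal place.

24.0°

Two edge vectors: TP7→TP8 = (686, 85, 223.4), TP7→TP9 = (555, -417, 0.2).
Normal n = (TP7→TP8) × (TP7→TP9) = (93174.8, 123849.8, -333237).
So ∂z/∂E = −n_x/n_z = 0.27961 and ∂z/∂N = −n_y/n_z = 0.37166.
Unit vector along 020° is (sin 20°, cos 20°) = (0.3420, 0.9397).
Slope in that direction = a·(0.3420) + b·(0.9397) = 0.44487.
Apparent dip = arctan|0.44487| = 24.0° (true dip is 24.9°, so apparent ≤ true as expected).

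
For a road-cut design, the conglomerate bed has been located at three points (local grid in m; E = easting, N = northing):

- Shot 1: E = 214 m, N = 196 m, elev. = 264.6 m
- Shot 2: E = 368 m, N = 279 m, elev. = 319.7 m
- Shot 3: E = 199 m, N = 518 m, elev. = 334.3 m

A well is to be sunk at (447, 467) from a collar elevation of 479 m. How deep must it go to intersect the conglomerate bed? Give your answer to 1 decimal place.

98.0 m

Two edge vectors: Shot 1→Shot 2 = (154, 83, 55.1), Shot 1→Shot 3 = (-15, 322, 69.7).
Normal n = (Shot 1→Shot 2) × (Shot 1→Shot 3) = (-11957.1, -11560.3, 50833).
So ∂z/∂E = −n_x/n_z = 0.23522 and ∂z/∂N = −n_y/n_z = 0.22742.
Intercept c from Shot 1: 264.6 − 50.34 − 44.57 = 169.69.
At (447, 467): z_contact = 105.14 + 106.20 + 169.69 = 381.04 m.
Depth below ground = 479 − 381.04 = 98.0 m.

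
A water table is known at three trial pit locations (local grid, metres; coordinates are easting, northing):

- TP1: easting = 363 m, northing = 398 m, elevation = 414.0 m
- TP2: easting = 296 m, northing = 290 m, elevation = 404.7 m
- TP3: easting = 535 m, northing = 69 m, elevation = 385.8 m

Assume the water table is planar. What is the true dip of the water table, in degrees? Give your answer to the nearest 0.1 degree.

4.9°

Let the plane be z = a·easting + b·northing + c.
TP2−TP1: −67a − 108b = −9.3;  TP3−TP1: 172a − 329b = −28.2.
Solving gives a = 0.00035, b = 0.08590.
Gradient magnitude |∇z| = √(a² + b²) = √(0.00000 + 0.00738) = 0.08590.
True dip = arctan(0.08590) = 4.9°, dipping toward S (azimuth ≈ 180°).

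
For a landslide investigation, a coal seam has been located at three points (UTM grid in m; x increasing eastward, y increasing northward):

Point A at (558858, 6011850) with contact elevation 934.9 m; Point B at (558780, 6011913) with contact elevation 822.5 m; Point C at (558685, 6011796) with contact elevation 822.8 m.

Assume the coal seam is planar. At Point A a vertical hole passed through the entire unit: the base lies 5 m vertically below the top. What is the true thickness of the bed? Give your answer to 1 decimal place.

Two edge vectors: Point A→Point B = (-78, 63, -112.4), Point A→Point C = (-173, -54, -112.1).
Normal n = (Point A→Point B) × (Point A→Point C) = (-13131.9, 10701.4, 15111).
So ∂z/∂x = −n_x/n_z = 0.86903 and ∂z/∂y = −n_y/n_z = −0.70819.
|∇z| = √(a²+b²) = 1.12104, so dip δ = arctan(1.12104) = 48.27°.
True thickness = vertical thickness × cos δ = 5 × cos 48.27° = 3.3 m.

3.3 m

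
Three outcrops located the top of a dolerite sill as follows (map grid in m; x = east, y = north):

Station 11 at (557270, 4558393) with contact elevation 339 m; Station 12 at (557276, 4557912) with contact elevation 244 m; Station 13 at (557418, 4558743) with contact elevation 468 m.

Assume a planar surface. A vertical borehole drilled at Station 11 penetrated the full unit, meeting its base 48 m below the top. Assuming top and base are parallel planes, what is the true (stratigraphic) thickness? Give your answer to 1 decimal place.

43.9 m

Let the plane be z = a·x + b·y + c.
Station 12−Station 11: 6a − 481b = −95;  Station 13−Station 11: 148a + 350b = 129.
Solving gives a = 0.39296, b = 0.20241.
|∇z| = √(a²+b²) = 0.44202, so dip δ = arctan(0.44202) = 23.85°.
True thickness = vertical thickness × cos δ = 48 × cos 23.85° = 43.9 m.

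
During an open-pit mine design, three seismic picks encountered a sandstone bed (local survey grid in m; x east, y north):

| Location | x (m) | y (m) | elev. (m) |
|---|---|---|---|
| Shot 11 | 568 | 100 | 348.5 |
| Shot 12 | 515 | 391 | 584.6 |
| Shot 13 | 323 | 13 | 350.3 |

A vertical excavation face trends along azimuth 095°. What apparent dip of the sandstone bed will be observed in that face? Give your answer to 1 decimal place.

18.9°

Two edge vectors: Shot 11→Shot 12 = (-53, 291, 236.1), Shot 11→Shot 13 = (-245, -87, 1.8).
Normal n = (Shot 11→Shot 12) × (Shot 11→Shot 13) = (21064.5, -57749.1, 75906).
So ∂z/∂x = −n_x/n_z = −0.27751 and ∂z/∂y = −n_y/n_z = 0.76080.
Unit vector along 095° is (sin 95°, cos 95°) = (0.9962, -0.0872).
Slope in that direction = a·(0.9962) + b·(-0.0872) = −0.34276.
Apparent dip = arctan|0.34276| = 18.9° (true dip is 39.0°, so apparent ≤ true as expected).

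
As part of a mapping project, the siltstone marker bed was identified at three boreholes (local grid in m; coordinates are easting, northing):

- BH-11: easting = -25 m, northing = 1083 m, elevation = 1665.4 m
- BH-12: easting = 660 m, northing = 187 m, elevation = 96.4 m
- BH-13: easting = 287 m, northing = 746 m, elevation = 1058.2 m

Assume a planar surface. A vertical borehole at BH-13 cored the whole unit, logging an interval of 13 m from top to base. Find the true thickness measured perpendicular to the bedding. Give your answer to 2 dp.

Let the plane be z = a·easting + b·northing + c.
BH-12−BH-11: 685a − 896b = −1569;  BH-13−BH-11: 312a − 337b = −607.2.
Solving gives a = −0.31409, b = 1.51099.
|∇z| = √(a²+b²) = 1.54329, so dip δ = arctan(1.54329) = 57.06°.
True thickness = vertical thickness × cos δ = 13 × cos 57.06° = 7.07 m.

7.07 m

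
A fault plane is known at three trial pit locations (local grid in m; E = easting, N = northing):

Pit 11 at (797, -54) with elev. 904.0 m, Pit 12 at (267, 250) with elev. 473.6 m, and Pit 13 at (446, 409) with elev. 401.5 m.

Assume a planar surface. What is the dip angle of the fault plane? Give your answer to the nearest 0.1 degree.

Two edge vectors: Pit 11→Pit 12 = (-530, 304, -430.4), Pit 11→Pit 13 = (-351, 463, -502.5).
Normal n = (Pit 11→Pit 12) × (Pit 11→Pit 13) = (46515.2, -115254.6, -138686).
So ∂z/∂E = −n_x/n_z = 0.33540 and ∂z/∂N = −n_y/n_z = −0.83105.
Gradient magnitude |∇z| = √(a² + b²) = √(0.11249 + 0.69064) = 0.89618.
True dip = arctan(0.89618) = 41.9°, dipping toward NNW (azimuth ≈ 338°).

41.9°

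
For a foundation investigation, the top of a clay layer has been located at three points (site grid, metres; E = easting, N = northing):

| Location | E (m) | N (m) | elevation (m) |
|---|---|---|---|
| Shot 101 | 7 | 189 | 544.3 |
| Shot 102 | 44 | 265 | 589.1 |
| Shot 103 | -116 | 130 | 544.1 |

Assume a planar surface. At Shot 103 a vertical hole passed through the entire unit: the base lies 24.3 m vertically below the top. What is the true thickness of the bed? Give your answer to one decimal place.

18.5 m

Two edge vectors: Shot 101→Shot 102 = (37, 76, 44.8), Shot 101→Shot 103 = (-123, -59, -0.2).
Normal n = (Shot 101→Shot 102) × (Shot 101→Shot 103) = (2628, -5503, 7165).
So ∂z/∂E = −n_x/n_z = −0.36678 and ∂z/∂N = −n_y/n_z = 0.76804.
|∇z| = √(a²+b²) = 0.85113, so dip δ = arctan(0.85113) = 40.40°.
True thickness = vertical thickness × cos δ = 24.3 × cos 40.40° = 18.5 m.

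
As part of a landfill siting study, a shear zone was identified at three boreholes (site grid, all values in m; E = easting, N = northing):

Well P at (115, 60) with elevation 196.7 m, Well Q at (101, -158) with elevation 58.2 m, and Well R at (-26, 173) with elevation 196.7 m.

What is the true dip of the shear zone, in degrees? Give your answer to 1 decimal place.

Let the plane be z = a·E + b·N + c.
Well Q−Well P: −14a − 218b = −138.5;  Well R−Well P: −141a + 113b = 0.
Solving gives a = 0.48424, b = 0.60422.
Gradient magnitude |∇z| = √(a² + b²) = √(0.23448 + 0.36509) = 0.77432.
True dip = arctan(0.77432) = 37.8°, dipping toward SW (azimuth ≈ 219°).

37.8°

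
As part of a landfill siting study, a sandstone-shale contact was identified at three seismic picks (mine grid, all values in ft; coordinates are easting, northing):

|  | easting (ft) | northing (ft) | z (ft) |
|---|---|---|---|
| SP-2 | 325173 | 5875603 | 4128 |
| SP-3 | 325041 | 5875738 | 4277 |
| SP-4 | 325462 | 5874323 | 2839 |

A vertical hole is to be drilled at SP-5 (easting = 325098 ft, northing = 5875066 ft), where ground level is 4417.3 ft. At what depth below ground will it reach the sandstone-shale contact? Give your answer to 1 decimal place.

Two edge vectors: SP-2→SP-3 = (-132, 135, 149), SP-2→SP-4 = (289, -1280, -1289).
Normal n = (SP-2→SP-3) × (SP-2→SP-4) = (16705, -127087, 129945).
So ∂z/∂easting = −n_x/n_z = −0.128554388 and ∂z/∂northing = −n_y/n_z = 0.978006079.
Intercept c from SP-2: 4128 + 41802.42 − 5746375.45 = −5700445.04.
At (325098, 5875066): z_contact = −41792.77 + 5745850.27 − 5700445.04 = 3612.45 ft.
Depth below ground = 4417.3 − 3612.45 = 804.8 ft.

804.8 ft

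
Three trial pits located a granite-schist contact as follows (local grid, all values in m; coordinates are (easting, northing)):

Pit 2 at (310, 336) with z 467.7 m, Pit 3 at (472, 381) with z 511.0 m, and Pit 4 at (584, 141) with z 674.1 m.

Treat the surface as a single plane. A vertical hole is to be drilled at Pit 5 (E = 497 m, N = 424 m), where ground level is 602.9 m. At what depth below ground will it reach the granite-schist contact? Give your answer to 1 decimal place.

102.9 m

Two edge vectors: Pit 2→Pit 3 = (162, 45, 43.3), Pit 2→Pit 4 = (274, -195, 206.4).
Normal n = (Pit 2→Pit 3) × (Pit 2→Pit 4) = (17731.5, -21572.6, -43920).
So ∂z/∂E = −n_x/n_z = 0.40372 and ∂z/∂N = −n_y/n_z = −0.49118.
Intercept c from Pit 2: 467.7 − 125.15 + 165.04 = 507.58.
At (497, 424): z_contact = 200.65 − 208.26 + 507.58 = 499.97 m.
Depth below ground = 602.9 − 499.97 = 102.9 m.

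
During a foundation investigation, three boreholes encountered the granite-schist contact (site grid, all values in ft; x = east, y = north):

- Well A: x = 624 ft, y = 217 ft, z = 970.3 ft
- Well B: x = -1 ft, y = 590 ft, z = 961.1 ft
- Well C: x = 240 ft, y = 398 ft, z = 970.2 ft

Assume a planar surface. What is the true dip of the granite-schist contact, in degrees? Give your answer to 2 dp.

7.26°

Two edge vectors: Well A→Well B = (-625, 373, -9.2), Well A→Well C = (-384, 181, -0.1).
Normal n = (Well A→Well B) × (Well A→Well C) = (1627.9, 3470.3, 30107).
So ∂z/∂x = −n_x/n_z = −0.05407 and ∂z/∂y = −n_y/n_z = −0.11527.
Gradient magnitude |∇z| = √(a² + b²) = √(0.00292 + 0.01329) = 0.12732.
True dip = arctan(0.12732) = 7.26°, dipping toward NNE (azimuth ≈ 025°).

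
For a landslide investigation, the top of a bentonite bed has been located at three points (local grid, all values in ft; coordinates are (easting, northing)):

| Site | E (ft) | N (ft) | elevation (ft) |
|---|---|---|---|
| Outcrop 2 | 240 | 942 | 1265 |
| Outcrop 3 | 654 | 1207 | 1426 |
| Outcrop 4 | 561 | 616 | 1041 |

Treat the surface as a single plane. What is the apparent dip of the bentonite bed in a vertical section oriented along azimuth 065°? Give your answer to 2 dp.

13.99°

Two edge vectors: Outcrop 2→Outcrop 3 = (414, 265, 161), Outcrop 2→Outcrop 4 = (321, -326, -224).
Normal n = (Outcrop 2→Outcrop 3) × (Outcrop 2→Outcrop 4) = (-6874, 144417, -220029).
So ∂z/∂E = −n_x/n_z = −0.03124 and ∂z/∂N = −n_y/n_z = 0.65635.
Unit vector along 065° is (sin 65°, cos 65°) = (0.9063, 0.4226).
Slope in that direction = a·(0.9063) + b·(0.4226) = 0.24907.
Apparent dip = arctan|0.24907| = 13.99° (true dip is 33.3°, so apparent ≤ true as expected).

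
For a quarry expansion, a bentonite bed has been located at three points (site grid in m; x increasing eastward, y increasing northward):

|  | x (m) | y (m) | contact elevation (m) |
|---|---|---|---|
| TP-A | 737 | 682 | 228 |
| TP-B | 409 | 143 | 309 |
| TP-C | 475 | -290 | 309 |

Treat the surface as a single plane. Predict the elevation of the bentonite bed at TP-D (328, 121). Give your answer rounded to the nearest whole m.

326 m

Let the plane be z = a·x + b·y + c.
TP-B−TP-A: −328a − 539b = 81;  TP-C−TP-A: −262a − 972b = 81.
Solving gives a = −0.19749, b = −0.03010.
Then c = 228 − a·737 − b·682 = 394.08.
At (328, 121): z = −64.8 − 3.6 + 394.08 = 325.7 m.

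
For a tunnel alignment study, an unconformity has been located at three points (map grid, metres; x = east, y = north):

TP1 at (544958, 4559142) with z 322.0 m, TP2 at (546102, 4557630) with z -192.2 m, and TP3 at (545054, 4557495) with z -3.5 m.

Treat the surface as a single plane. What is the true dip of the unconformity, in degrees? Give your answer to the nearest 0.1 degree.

15.4°

Let the plane be z = a·x + b·y + c.
TP2−TP1: 1144a − 1512b = −514.2;  TP3−TP1: 96a − 1647b = −325.5.
Solving gives a = −0.20398, b = 0.18574.
Gradient magnitude |∇z| = √(a² + b²) = √(0.04161 + 0.03450) = 0.27588.
True dip = arctan(0.27588) = 15.4°, dipping toward SE (azimuth ≈ 132°).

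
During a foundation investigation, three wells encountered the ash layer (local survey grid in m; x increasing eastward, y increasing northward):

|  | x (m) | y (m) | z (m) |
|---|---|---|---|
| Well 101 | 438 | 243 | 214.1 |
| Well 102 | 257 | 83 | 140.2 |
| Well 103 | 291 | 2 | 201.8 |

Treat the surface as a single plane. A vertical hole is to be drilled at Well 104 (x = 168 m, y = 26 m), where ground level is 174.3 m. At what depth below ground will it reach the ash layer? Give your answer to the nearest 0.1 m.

Two edge vectors: Well 101→Well 102 = (-181, -160, -73.9), Well 101→Well 103 = (-147, -241, -12.3).
Normal n = (Well 101→Well 102) × (Well 101→Well 103) = (-15841.9, 8637, 20101).
So ∂z/∂x = −n_x/n_z = 0.78812 and ∂z/∂y = −n_y/n_z = −0.42968.
Intercept c from Well 101: 214.1 − 345.19 + 104.41 = −26.68.
At (168, 26): z_contact = 132.40 − 11.17 − 26.68 = 94.55 m.
Depth below ground = 174.3 − 94.55 = 79.8 m.

79.8 m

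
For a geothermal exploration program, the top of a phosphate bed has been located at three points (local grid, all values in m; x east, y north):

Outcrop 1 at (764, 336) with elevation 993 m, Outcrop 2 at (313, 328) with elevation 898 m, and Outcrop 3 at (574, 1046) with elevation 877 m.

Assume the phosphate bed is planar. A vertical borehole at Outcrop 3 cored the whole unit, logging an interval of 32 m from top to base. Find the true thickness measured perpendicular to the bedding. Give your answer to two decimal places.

Let the plane be z = a·x + b·y + c.
Outcrop 2−Outcrop 1: −451a − 8b = −95;  Outcrop 3−Outcrop 1: −190a + 710b = −116.
Solving gives a = 0.21253, b = −0.10651.
|∇z| = √(a²+b²) = 0.23773, so dip δ = arctan(0.23773) = 13.37°.
True thickness = vertical thickness × cos δ = 32 × cos 13.37° = 31.13 m.

31.13 m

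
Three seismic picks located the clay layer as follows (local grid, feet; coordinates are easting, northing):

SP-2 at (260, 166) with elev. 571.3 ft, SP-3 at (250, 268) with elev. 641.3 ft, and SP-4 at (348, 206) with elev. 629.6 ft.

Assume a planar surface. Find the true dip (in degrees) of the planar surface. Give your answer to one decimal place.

38.4°

Let the plane be z = a·easting + b·northing + c.
SP-3−SP-2: −10a + 102b = 70;  SP-4−SP-2: 88a + 40b = 58.3.
Solving gives a = 0.33560, b = 0.71918.
Gradient magnitude |∇z| = √(a² + b²) = √(0.11263 + 0.51722) = 0.79363.
True dip = arctan(0.79363) = 38.4°, dipping toward SSW (azimuth ≈ 205°).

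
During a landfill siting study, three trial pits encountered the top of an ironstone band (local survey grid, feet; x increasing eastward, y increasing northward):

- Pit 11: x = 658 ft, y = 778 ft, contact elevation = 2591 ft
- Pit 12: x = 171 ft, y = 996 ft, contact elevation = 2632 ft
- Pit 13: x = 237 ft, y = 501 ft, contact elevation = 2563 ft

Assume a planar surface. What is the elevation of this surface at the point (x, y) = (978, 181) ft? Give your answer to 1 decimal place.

Let the plane be z = a·x + b·y + c.
Pit 12−Pit 11: −487a + 218b = 41;  Pit 13−Pit 11: −421a − 277b = −28.
Solving gives a = −0.02317, b = 0.13630.
Then c = 2591 − a·658 − b·778 = 2500.20.
At (978, 181): z = −22.7 + 24.7 + 2500.20 = 2502.2 ft.

2502.2 ft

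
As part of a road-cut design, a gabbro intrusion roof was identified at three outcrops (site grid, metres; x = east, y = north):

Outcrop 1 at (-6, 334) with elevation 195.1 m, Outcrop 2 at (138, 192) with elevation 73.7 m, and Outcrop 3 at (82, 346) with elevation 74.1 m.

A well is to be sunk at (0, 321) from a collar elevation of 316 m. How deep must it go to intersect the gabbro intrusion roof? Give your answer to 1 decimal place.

122.6 m

Two edge vectors: Outcrop 1→Outcrop 2 = (144, -142, -121.4), Outcrop 1→Outcrop 3 = (88, 12, -121).
Normal n = (Outcrop 1→Outcrop 2) × (Outcrop 1→Outcrop 3) = (18638.8, 6740.8, 14224).
So ∂z/∂x = −n_x/n_z = −1.31038 and ∂z/∂y = −n_y/n_z = −0.47390.
Intercept c from Outcrop 1: 195.1 − 7.86 + 158.28 = 345.52.
At (0, 321): z_contact = 0.00 − 152.12 + 345.52 = 193.40 m.
Depth below ground = 316 − 193.40 = 122.6 m.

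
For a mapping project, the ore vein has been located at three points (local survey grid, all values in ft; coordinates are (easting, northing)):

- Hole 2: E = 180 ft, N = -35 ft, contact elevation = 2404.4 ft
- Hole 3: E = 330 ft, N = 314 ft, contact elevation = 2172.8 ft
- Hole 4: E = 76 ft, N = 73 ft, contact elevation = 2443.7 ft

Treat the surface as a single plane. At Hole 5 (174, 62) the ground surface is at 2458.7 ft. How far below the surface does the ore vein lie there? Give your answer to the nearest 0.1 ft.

83.5 ft

Let the plane be z = a·E + b·N + c.
Hole 3−Hole 2: 150a + 349b = −231.6;  Hole 4−Hole 2: −104a + 108b = 39.3.
Solving gives a = −0.73774, b = −0.34653.
Then c = 2404.4 − a·180 − b·-35 = 2525.07.
At (174, 62): z_contact = −128.37 − 21.48 + 2525.07 = 2375.21 ft.
Depth below ground = 2458.7 − 2375.21 = 83.5 ft.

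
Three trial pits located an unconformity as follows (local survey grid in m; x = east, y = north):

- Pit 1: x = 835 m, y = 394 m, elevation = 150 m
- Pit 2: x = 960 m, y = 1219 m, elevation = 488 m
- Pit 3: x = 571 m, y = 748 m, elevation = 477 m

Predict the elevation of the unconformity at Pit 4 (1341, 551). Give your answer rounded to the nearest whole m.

Two edge vectors: Pit 1→Pit 2 = (125, 825, 338), Pit 1→Pit 3 = (-264, 354, 327).
Normal n = (Pit 1→Pit 2) × (Pit 1→Pit 3) = (150123, -130107, 262050).
So ∂z/∂x = −n_x/n_z = −0.57288 and ∂z/∂y = −n_y/n_z = 0.49650.
Intercept c from Pit 1: 150 + 478.35 − 195.62 = 432.73.
At (1341, 551): z = −768.2 + 273.6 + 432.73 = -61.9 m.

-62 m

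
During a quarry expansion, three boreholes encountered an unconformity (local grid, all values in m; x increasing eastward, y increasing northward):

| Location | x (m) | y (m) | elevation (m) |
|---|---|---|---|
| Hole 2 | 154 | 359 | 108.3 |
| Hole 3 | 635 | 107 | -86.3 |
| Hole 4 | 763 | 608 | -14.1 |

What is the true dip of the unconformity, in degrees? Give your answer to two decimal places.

19.96°

Two edge vectors: Hole 2→Hole 3 = (481, -252, -194.6), Hole 2→Hole 4 = (609, 249, -122.4).
Normal n = (Hole 2→Hole 3) × (Hole 2→Hole 4) = (79300.2, -59637, 273237).
So ∂z/∂x = −n_x/n_z = −0.29022 and ∂z/∂y = −n_y/n_z = 0.21826.
Gradient magnitude |∇z| = √(a² + b²) = √(0.08423 + 0.04764) = 0.36314.
True dip = arctan(0.36314) = 19.96°, dipping toward SE (azimuth ≈ 127°).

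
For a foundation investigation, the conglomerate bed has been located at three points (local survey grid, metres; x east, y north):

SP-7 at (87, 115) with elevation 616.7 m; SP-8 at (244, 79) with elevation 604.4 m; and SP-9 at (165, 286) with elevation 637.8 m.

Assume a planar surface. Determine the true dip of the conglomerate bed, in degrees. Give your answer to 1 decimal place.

Let the plane be z = a·x + b·y + c.
SP-8−SP-7: 157a − 36b = −12.3;  SP-9−SP-7: 78a + 171b = 21.1.
Solving gives a = −0.04531, b = 0.14406.
Gradient magnitude |∇z| = √(a² + b²) = √(0.00205 + 0.02075) = 0.15102.
True dip = arctan(0.15102) = 8.6°, dipping toward SSE (azimuth ≈ 163°).

8.6°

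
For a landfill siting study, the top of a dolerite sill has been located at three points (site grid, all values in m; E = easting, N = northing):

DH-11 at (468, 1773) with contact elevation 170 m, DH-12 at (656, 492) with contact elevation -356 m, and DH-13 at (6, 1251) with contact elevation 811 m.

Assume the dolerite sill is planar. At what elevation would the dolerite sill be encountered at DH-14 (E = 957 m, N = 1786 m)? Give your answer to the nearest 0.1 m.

Two edge vectors: DH-11→DH-12 = (188, -1281, -526), DH-11→DH-13 = (-462, -522, 641).
Normal n = (DH-11→DH-12) × (DH-11→DH-13) = (-1095693, 122504, -689958).
So ∂z/∂E = −n_x/n_z = −1.588058 and ∂z/∂N = −n_y/n_z = 0.177553.
Intercept c from DH-11: 170 + 743.21 − 314.80 = 598.41.
At (957, 1786): z = −1519.8 + 317.1 + 598.41 = -604.3 m.

-604.3 m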